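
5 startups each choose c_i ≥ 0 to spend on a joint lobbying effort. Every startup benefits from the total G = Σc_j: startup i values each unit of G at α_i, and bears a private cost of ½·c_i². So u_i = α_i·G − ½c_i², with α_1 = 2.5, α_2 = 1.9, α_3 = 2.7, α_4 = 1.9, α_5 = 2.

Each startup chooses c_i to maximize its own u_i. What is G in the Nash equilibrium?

Startup i's FOC: ∂u_i/∂c_i = α_i − c_i = 0, so c_i* = α_i.
NE contributions = (2.5, 1.9, 2.7, 1.9, 2); G = 11.

11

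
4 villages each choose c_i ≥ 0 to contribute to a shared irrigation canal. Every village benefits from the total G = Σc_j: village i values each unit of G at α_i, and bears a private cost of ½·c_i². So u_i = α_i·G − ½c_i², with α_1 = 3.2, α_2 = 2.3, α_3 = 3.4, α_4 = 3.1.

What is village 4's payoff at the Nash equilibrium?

Village i's FOC: ∂u_i/∂c_i = α_i − c_i = 0, so c_i* = α_i.
NE contributions = (3.2, 2.3, 3.4, 3.1); G = 12.
u_4 = α_4·G − ½·(c_4)² = 3.1·12 − ½·3.1² = 32.395.

32.395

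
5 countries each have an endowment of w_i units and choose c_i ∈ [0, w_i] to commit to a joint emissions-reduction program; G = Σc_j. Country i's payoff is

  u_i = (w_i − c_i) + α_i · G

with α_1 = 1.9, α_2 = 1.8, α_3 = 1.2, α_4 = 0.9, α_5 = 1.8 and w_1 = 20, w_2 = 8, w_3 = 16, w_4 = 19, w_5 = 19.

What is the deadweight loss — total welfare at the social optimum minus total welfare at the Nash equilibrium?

125.4

∂u_i/∂c_i = α_i − 1, so country i contributes w_i if α_i > 1, else 0.
α_i > 1 for i ∈ {1, 2, 3, 5}; NE contributions (20, 8, 16, 0, 19), G = 63.
W^NE = Σw_i − G^NE + (Σα_i)·G^NE = 82 + 6.6·63 = 497.8.
Planner: ∂(Σu_j)/∂c_i = Σα_j − 1 = 6.6 > 0, so everyone contributes w_i; G^SO = 82, W^SO = 82 + 6.6·82 = 623.2.
Deadweight loss = 125.4.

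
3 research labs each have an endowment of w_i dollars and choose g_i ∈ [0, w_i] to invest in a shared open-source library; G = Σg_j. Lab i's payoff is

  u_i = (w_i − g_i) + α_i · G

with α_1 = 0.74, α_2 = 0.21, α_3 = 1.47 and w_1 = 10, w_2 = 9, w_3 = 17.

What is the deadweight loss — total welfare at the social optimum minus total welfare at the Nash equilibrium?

∂u_i/∂g_i = α_i − 1, so lab i contributes w_i if α_i > 1, else 0.
α_i > 1 for i ∈ {3}; NE contributions (0, 0, 17), G = 17.
W^NE = Σw_i − G^NE + (Σα_i)·G^NE = 36 + 1.42·17 = 60.14.
Planner: ∂(Σu_j)/∂g_i = Σα_j − 1 = 1.42 > 0, so everyone contributes w_i; G^SO = 36, W^SO = 36 + 1.42·36 = 87.12.
Deadweight loss = 26.98.

26.98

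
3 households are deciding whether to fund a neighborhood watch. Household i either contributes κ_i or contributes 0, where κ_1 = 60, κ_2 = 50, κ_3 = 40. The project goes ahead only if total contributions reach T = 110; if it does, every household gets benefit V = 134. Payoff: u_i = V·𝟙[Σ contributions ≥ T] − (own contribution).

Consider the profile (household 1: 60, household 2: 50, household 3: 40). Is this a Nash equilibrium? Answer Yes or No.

Total = 150 ≥ 110: provided.
Household 1 (pledges 60, payoff 74): dropping to 0 → total 90, payoff 0. No gain.
Household 2 (pledges 50, payoff 84): dropping to 0 → total 100, payoff 0. No gain.
Household 3 (pledges 40, payoff 94): dropping to 0 → total 110, payoff 134. Profitable deviation.

No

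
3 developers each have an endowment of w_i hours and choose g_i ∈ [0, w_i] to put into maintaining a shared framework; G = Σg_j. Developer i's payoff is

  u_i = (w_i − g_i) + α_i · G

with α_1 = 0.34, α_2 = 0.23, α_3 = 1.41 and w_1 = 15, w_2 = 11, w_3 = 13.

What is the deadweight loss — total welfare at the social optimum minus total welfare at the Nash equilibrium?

25.48

∂u_i/∂g_i = α_i − 1, so developer i contributes w_i if α_i > 1, else 0.
α_i > 1 for i ∈ {3}; NE contributions (0, 0, 13), G = 13.
W^NE = Σw_i − G^NE + (Σα_i)·G^NE = 39 + 0.98·13 = 51.74.
Planner: ∂(Σu_j)/∂g_i = Σα_j − 1 = 0.98 > 0, so everyone contributes w_i; G^SO = 39, W^SO = 39 + 0.98·39 = 77.22.
Deadweight loss = 25.48.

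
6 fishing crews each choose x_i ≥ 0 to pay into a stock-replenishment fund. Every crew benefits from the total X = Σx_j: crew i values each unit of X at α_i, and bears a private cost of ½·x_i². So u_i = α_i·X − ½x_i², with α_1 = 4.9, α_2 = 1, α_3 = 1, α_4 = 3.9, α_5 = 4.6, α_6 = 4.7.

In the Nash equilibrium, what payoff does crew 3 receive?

19.6

Crew i's FOC: ∂u_i/∂x_i = α_i − x_i = 0, so x_i* = α_i.
NE contributions = (4.9, 1, 1, 3.9, 4.6, 4.7); X = 20.1.
u_3 = α_3·X − ½·(x_3)² = 1·20.1 − ½·1² = 19.6.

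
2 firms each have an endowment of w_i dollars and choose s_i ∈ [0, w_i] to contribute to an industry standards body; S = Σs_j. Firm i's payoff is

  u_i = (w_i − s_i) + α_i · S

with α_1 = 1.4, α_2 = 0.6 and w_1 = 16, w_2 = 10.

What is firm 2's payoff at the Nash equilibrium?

19.6

∂u_i/∂s_i = α_i − 1, so firm i contributes w_i if α_i > 1, else 0.
α_i > 1 for i ∈ {1}; NE contributions (16, 0), S = 16.
u_2 = (10 − 0) + 0.6·16 = 19.6.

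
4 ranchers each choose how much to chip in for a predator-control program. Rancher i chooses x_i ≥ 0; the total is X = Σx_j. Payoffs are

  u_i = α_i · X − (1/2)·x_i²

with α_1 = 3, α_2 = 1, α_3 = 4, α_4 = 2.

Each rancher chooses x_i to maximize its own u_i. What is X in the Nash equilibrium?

10

Rancher i's FOC: ∂u_i/∂x_i = α_i − x_i = 0, so x_i* = α_i.
NE contributions = (3, 1, 4, 2); X = 10.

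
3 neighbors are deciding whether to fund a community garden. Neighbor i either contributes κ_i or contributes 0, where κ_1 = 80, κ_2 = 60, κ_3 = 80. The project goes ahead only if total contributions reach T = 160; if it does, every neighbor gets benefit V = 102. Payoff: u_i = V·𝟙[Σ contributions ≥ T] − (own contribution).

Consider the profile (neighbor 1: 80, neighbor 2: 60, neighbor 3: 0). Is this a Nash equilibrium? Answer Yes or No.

Total = 140 < 160: not provided.
Neighbor 1 (pledges 80, payoff -80): dropping to 0 → total 60, payoff 0. Profitable deviation.

No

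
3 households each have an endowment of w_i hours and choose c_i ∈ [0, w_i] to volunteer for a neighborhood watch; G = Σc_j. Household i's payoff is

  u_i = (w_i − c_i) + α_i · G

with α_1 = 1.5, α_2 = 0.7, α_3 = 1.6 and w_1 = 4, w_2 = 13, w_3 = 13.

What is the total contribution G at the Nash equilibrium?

17

∂u_i/∂c_i = α_i − 1, so household i contributes w_i if α_i > 1, else 0.
α_i > 1 for i ∈ {1, 3}; NE contributions (4, 0, 13), G = 17.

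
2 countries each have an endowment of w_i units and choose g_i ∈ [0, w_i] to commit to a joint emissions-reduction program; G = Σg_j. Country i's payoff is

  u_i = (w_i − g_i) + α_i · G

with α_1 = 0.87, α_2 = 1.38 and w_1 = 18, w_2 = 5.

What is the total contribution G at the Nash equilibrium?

∂u_i/∂g_i = α_i − 1, so country i contributes w_i if α_i > 1, else 0.
α_i > 1 for i ∈ {2}; NE contributions (0, 5), G = 5.

5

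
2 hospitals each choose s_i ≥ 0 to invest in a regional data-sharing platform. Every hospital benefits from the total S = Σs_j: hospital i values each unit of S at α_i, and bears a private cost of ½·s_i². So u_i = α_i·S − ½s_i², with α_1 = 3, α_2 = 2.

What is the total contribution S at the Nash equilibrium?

Hospital i's FOC: ∂u_i/∂s_i = α_i − s_i = 0, so s_i* = α_i.
NE contributions = (3, 2); S = 5.

5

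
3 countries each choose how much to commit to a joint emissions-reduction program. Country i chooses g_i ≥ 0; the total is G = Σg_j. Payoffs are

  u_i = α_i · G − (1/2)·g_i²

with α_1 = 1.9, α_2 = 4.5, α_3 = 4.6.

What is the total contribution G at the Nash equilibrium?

Country i's FOC: ∂u_i/∂g_i = α_i − g_i = 0, so g_i* = α_i.
NE contributions = (1.9, 4.5, 4.6); G = 11.

11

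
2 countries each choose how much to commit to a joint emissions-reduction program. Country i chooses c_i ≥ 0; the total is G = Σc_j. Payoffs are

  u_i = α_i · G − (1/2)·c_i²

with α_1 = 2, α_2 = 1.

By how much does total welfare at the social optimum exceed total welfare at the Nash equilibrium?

2.5

Country i's FOC: ∂u_i/∂c_i = α_i − c_i = 0, so c_i* = α_i.
NE contributions = (2, 1); G = 3.
W^NE = (Σα)·G − ½Σα_i² = 3² − ½·5 = 6.5.
Planner sets c_i = Σα_j = 3 for every i, so G^SO = 2·3 = 6.
W^SO = (Σα)·G^SO − ½·2·(Σα)² = (2/2)·3² = 9.
Deadweight loss = W^SO − W^NE = 2.5.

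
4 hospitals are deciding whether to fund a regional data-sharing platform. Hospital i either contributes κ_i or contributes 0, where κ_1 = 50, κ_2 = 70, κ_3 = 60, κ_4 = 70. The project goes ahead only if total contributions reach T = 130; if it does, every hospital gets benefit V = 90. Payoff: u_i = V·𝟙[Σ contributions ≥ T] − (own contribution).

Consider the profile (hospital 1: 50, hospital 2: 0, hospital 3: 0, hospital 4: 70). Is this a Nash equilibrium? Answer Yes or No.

Total = 120 < 130: not provided.
Hospital 1 (pledges 50, payoff -50): dropping to 0 → total 70, payoff 0. Profitable deviation.

No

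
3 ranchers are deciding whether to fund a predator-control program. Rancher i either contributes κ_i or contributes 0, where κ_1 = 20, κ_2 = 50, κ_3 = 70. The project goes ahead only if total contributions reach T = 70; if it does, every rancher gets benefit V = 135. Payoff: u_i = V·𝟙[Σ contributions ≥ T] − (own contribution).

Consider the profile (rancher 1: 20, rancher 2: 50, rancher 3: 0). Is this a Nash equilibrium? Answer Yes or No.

Yes

Total = 70 ≥ 70: provided.
Rancher 1 (pledges 20, payoff 115): dropping to 0 → total 50, payoff 0. No gain.
Rancher 2 (pledges 50, payoff 85): dropping to 0 → total 20, payoff 0. No gain.
Rancher 3 (pledges 0, payoff 135): pledging 70 → total 140, payoff 65. No gain.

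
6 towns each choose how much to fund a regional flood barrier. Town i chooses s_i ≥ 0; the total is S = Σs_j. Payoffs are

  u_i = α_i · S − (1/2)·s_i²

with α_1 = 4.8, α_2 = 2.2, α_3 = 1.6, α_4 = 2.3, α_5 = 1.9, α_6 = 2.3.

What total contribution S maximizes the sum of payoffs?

Planner FOC: ∂(Σu_j)/∂s_i = (Σα_j) − s_i = 0, so s_i^SO = Σα_j = 15.1 for every i; S^SO = 90.6.

90.6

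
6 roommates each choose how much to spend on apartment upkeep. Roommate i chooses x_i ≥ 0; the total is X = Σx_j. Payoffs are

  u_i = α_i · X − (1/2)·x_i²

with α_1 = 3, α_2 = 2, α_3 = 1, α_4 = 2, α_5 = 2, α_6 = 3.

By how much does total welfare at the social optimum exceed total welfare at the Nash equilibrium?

353.5

Roommate i's FOC: ∂u_i/∂x_i = α_i − x_i = 0, so x_i* = α_i.
NE contributions = (3, 2, 1, 2, 2, 3); X = 13.
W^NE = (Σα)·X − ½Σα_i² = 13² − ½·31 = 153.5.
Planner sets x_i = Σα_j = 13 for every i, so X^SO = 6·13 = 78.
W^SO = (Σα)·X^SO − ½·6·(Σα)² = (6/2)·13² = 507.
Deadweight loss = W^SO − W^NE = 353.5.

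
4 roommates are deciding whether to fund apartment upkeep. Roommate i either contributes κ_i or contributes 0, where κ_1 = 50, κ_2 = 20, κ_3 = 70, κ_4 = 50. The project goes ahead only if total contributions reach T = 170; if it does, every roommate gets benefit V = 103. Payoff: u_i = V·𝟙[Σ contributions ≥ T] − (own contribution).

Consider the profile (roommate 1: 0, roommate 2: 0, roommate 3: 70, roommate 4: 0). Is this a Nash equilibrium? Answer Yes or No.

No

Total = 70 < 170: not provided.
Roommate 1 (pledges 0, payoff 0): pledging 50 → total 120, payoff -50. No gain.
Roommate 2 (pledges 0, payoff 0): pledging 20 → total 90, payoff -20. No gain.
Roommate 3 (pledges 70, payoff -70): dropping to 0 → total 0, payoff 0. Profitable deviation.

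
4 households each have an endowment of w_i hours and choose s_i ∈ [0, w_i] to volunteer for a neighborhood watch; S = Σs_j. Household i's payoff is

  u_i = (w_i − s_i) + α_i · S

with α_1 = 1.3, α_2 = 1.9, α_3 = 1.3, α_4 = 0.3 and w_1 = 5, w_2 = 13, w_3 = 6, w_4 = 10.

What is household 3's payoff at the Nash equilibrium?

31.2

∂u_i/∂s_i = α_i − 1, so household i contributes w_i if α_i > 1, else 0.
α_i > 1 for i ∈ {1, 2, 3}; NE contributions (5, 13, 6, 0), S = 24.
u_3 = (6 − 6) + 1.3·24 = 31.2.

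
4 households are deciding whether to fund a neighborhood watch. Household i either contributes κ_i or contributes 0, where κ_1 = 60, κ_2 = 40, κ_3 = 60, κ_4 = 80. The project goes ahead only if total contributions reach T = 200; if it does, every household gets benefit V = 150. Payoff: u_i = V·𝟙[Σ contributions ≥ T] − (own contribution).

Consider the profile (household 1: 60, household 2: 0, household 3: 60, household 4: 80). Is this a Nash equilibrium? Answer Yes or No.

Yes

Total = 200 ≥ 200: provided.
Household 1 (pledges 60, payoff 90): dropping to 0 → total 140, payoff 0. No gain.
Household 2 (pledges 0, payoff 150): pledging 40 → total 240, payoff 110. No gain.
Household 3 (pledges 60, payoff 90): dropping to 0 → total 140, payoff 0. No gain.
Household 4 (pledges 80, payoff 70): dropping to 0 → total 120, payoff 0. No gain.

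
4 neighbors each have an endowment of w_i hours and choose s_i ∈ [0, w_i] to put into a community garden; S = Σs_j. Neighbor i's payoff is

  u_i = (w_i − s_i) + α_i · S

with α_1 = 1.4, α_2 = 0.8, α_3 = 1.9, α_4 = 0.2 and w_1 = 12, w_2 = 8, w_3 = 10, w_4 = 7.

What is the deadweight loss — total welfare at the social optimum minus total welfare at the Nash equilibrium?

∂u_i/∂s_i = α_i − 1, so neighbor i contributes w_i if α_i > 1, else 0.
α_i > 1 for i ∈ {1, 3}; NE contributions (12, 0, 10, 0), S = 22.
W^NE = Σw_i − S^NE + (Σα_i)·S^NE = 37 + 3.3·22 = 109.6.
Planner: ∂(Σu_j)/∂s_i = Σα_j − 1 = 3.3 > 0, so everyone contributes w_i; S^SO = 37, W^SO = 37 + 3.3·37 = 159.1.
Deadweight loss = 49.5.

49.5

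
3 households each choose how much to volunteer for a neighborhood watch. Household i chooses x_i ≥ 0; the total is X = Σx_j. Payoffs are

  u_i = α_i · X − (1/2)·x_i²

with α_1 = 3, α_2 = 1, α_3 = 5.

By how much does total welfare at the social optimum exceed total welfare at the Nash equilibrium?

58

Household i's FOC: ∂u_i/∂x_i = α_i − x_i = 0, so x_i* = α_i.
NE contributions = (3, 1, 5); X = 9.
W^NE = (Σα)·X − ½Σα_i² = 9² − ½·35 = 63.5.
Planner sets x_i = Σα_j = 9 for every i, so X^SO = 3·9 = 27.
W^SO = (Σα)·X^SO − ½·3·(Σα)² = (3/2)·9² = 121.5.
Deadweight loss = W^SO − W^NE = 58.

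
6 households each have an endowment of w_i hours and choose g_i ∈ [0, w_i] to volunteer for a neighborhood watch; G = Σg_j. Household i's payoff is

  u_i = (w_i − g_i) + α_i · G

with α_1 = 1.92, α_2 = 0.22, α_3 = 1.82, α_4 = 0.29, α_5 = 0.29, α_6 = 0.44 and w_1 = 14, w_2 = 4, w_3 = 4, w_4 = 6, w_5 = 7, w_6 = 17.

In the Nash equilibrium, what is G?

∂u_i/∂g_i = α_i − 1, so household i contributes w_i if α_i > 1, else 0.
α_i > 1 for i ∈ {1, 3}; NE contributions (14, 0, 4, 0, 0, 0), G = 18.

18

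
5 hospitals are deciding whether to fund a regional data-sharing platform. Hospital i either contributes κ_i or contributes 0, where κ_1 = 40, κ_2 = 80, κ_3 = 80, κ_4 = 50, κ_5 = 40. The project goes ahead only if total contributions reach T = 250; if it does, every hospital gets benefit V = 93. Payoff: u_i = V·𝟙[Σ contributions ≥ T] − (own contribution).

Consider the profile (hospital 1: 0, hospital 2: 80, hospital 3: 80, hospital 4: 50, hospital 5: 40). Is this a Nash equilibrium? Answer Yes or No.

Yes

Total = 250 ≥ 250: provided.
Hospital 1 (pledges 0, payoff 93): pledging 40 → total 290, payoff 53. No gain.
Hospital 2 (pledges 80, payoff 13): dropping to 0 → total 170, payoff 0. No gain.
Hospital 3 (pledges 80, payoff 13): dropping to 0 → total 170, payoff 0. No gain.
Hospital 4 (pledges 50, payoff 43): dropping to 0 → total 200, payoff 0. No gain.
Hospital 5 (pledges 40, payoff 53): dropping to 0 → total 210, payoff 0. No gain.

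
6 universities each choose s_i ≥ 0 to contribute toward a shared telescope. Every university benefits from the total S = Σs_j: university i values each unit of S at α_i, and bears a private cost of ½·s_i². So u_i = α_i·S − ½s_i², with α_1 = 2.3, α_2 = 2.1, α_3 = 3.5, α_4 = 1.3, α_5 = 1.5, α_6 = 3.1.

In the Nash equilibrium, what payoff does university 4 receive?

University i's FOC: ∂u_i/∂s_i = α_i − s_i = 0, so s_i* = α_i.
NE contributions = (2.3, 2.1, 3.5, 1.3, 1.5, 3.1); S = 13.8.
u_4 = α_4·S − ½·(s_4)² = 1.3·13.8 − ½·1.3² = 17.095.

17.095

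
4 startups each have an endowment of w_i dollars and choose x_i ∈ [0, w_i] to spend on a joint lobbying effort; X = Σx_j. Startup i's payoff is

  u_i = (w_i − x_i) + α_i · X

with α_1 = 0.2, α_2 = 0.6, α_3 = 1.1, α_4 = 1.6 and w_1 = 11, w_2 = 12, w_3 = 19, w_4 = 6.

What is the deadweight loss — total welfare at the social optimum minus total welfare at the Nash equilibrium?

∂u_i/∂x_i = α_i − 1, so startup i contributes w_i if α_i > 1, else 0.
α_i > 1 for i ∈ {3, 4}; NE contributions (0, 0, 19, 6), X = 25.
W^NE = Σw_i − X^NE + (Σα_i)·X^NE = 48 + 2.5·25 = 110.5.
Planner: ∂(Σu_j)/∂x_i = Σα_j − 1 = 2.5 > 0, so everyone contributes w_i; X^SO = 48, W^SO = 48 + 2.5·48 = 168.
Deadweight loss = 57.5.

57.5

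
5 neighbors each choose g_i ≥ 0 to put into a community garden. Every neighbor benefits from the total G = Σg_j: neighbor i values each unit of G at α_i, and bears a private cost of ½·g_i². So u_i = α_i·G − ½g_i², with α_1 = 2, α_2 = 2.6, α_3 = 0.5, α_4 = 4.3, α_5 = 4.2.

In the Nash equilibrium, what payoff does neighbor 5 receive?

48.3

Neighbor i's FOC: ∂u_i/∂g_i = α_i − g_i = 0, so g_i* = α_i.
NE contributions = (2, 2.6, 0.5, 4.3, 4.2); G = 13.6.
u_5 = α_5·G − ½·(g_5)² = 4.2·13.6 − ½·4.2² = 48.3.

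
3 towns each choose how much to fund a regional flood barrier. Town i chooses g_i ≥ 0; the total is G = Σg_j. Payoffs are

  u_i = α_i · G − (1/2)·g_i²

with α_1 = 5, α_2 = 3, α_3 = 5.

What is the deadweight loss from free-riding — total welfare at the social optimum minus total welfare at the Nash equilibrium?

Town i's FOC: ∂u_i/∂g_i = α_i − g_i = 0, so g_i* = α_i.
NE contributions = (5, 3, 5); G = 13.
W^NE = (Σα)·G − ½Σα_i² = 13² − ½·59 = 139.5.
Planner sets g_i = Σα_j = 13 for every i, so G^SO = 3·13 = 39.
W^SO = (Σα)·G^SO − ½·3·(Σα)² = (3/2)·13² = 253.5.
Deadweight loss = W^SO − W^NE = 114.

114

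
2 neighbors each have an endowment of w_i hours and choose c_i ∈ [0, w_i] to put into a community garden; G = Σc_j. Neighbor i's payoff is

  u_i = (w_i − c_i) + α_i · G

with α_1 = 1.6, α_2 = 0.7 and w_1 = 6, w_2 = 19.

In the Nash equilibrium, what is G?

∂u_i/∂c_i = α_i − 1, so neighbor i contributes w_i if α_i > 1, else 0.
α_i > 1 for i ∈ {1}; NE contributions (6, 0), G = 6.

6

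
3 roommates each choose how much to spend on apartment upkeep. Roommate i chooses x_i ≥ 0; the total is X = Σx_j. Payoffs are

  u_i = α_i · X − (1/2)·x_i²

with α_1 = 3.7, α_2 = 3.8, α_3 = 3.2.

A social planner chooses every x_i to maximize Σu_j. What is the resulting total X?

32.1

Planner FOC: ∂(Σu_j)/∂x_i = (Σα_j) − x_i = 0, so x_i^SO = Σα_j = 10.7 for every i; X^SO = 32.1.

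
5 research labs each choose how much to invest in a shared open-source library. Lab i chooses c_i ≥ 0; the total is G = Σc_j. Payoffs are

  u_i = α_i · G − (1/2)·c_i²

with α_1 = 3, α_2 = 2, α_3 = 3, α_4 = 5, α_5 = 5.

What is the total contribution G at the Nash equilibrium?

Lab i's FOC: ∂u_i/∂c_i = α_i − c_i = 0, so c_i* = α_i.
NE contributions = (3, 2, 3, 5, 5); G = 18.

18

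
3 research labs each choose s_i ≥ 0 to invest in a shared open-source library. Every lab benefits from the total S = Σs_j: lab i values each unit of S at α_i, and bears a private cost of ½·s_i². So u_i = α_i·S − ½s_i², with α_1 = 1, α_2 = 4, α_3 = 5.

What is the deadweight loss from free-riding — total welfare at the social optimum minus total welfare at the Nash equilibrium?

Lab i's FOC: ∂u_i/∂s_i = α_i − s_i = 0, so s_i* = α_i.
NE contributions = (1, 4, 5); S = 10.
W^NE = (Σα)·S − ½Σα_i² = 10² − ½·42 = 79.
Planner sets s_i = Σα_j = 10 for every i, so S^SO = 3·10 = 30.
W^SO = (Σα)·S^SO − ½·3·(Σα)² = (3/2)·10² = 150.
Deadweight loss = W^SO − W^NE = 71.

71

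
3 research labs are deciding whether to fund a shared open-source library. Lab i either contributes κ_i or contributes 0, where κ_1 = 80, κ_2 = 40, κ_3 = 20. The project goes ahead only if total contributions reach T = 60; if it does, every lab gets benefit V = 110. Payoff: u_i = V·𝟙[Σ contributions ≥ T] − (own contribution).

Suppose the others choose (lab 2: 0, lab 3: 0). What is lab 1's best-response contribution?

80

Others' total = 0. Contributing 80 brings total to 80 ≥ 60: gain V − κ_1 = 30.
Best response: 80.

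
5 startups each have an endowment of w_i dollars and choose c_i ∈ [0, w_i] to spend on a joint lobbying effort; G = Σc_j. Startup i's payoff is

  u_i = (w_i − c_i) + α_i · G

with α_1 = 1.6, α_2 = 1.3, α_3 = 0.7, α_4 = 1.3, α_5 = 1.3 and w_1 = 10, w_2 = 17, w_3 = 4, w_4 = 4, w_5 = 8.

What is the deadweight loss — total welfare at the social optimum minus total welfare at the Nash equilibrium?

20.8

∂u_i/∂c_i = α_i − 1, so startup i contributes w_i if α_i > 1, else 0.
α_i > 1 for i ∈ {1, 2, 4, 5}; NE contributions (10, 17, 0, 4, 8), G = 39.
W^NE = Σw_i − G^NE + (Σα_i)·G^NE = 43 + 5.2·39 = 245.8.
Planner: ∂(Σu_j)/∂c_i = Σα_j − 1 = 5.2 > 0, so everyone contributes w_i; G^SO = 43, W^SO = 43 + 5.2·43 = 266.6.
Deadweight loss = 20.8.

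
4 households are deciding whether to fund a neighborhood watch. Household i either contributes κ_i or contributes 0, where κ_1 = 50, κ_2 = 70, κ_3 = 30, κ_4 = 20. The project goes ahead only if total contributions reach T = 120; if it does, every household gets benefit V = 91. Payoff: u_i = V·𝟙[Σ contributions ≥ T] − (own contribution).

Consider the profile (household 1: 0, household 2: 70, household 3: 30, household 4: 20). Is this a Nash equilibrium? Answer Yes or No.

Total = 120 ≥ 120: provided.
Household 1 (pledges 0, payoff 91): pledging 50 → total 170, payoff 41. No gain.
Household 2 (pledges 70, payoff 21): dropping to 0 → total 50, payoff 0. No gain.
Household 3 (pledges 30, payoff 61): dropping to 0 → total 90, payoff 0. No gain.
Household 4 (pledges 20, payoff 71): dropping to 0 → total 100, payoff 0. No gain.

Yes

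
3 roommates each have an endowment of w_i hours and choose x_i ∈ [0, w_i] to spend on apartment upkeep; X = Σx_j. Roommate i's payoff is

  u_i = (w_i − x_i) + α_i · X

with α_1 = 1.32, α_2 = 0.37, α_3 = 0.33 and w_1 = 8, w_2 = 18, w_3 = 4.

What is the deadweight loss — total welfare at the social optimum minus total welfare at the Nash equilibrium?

∂u_i/∂x_i = α_i − 1, so roommate i contributes w_i if α_i > 1, else 0.
α_i > 1 for i ∈ {1}; NE contributions (8, 0, 0), X = 8.
W^NE = Σw_i − X^NE + (Σα_i)·X^NE = 30 + 1.02·8 = 38.16.
Planner: ∂(Σu_j)/∂x_i = Σα_j − 1 = 1.02 > 0, so everyone contributes w_i; X^SO = 30, W^SO = 30 + 1.02·30 = 60.6.
Deadweight loss = 22.44.

22.44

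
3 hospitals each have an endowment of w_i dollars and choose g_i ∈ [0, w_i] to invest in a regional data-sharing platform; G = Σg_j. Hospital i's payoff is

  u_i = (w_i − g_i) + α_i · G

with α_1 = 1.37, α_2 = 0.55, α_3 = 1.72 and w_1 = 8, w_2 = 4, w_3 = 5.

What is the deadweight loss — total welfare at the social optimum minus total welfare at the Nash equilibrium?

10.56

∂u_i/∂g_i = α_i − 1, so hospital i contributes w_i if α_i > 1, else 0.
α_i > 1 for i ∈ {1, 3}; NE contributions (8, 0, 5), G = 13.
W^NE = Σw_i − G^NE + (Σα_i)·G^NE = 17 + 2.64·13 = 51.32.
Planner: ∂(Σu_j)/∂g_i = Σα_j − 1 = 2.64 > 0, so everyone contributes w_i; G^SO = 17, W^SO = 17 + 2.64·17 = 61.88.
Deadweight loss = 10.56.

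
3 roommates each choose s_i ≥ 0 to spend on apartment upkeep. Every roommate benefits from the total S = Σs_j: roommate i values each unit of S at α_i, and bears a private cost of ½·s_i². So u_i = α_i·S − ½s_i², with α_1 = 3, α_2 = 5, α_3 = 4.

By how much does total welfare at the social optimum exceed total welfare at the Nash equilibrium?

Roommate i's FOC: ∂u_i/∂s_i = α_i − s_i = 0, so s_i* = α_i.
NE contributions = (3, 5, 4); S = 12.
W^NE = (Σα)·S − ½Σα_i² = 12² − ½·50 = 119.
Planner sets s_i = Σα_j = 12 for every i, so S^SO = 3·12 = 36.
W^SO = (Σα)·S^SO − ½·3·(Σα)² = (3/2)·12² = 216.
Deadweight loss = W^SO − W^NE = 97.

97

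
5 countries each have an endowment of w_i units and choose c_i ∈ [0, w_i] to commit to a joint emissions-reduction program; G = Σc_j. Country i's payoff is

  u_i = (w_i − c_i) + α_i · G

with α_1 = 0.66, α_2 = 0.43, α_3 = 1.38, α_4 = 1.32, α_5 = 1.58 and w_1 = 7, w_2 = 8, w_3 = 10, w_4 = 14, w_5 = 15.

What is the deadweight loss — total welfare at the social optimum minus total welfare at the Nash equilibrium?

65.55

∂u_i/∂c_i = α_i − 1, so country i contributes w_i if α_i > 1, else 0.
α_i > 1 for i ∈ {3, 4, 5}; NE contributions (0, 0, 10, 14, 15), G = 39.
W^NE = Σw_i − G^NE + (Σα_i)·G^NE = 54 + 4.37·39 = 224.43.
Planner: ∂(Σu_j)/∂c_i = Σα_j − 1 = 4.37 > 0, so everyone contributes w_i; G^SO = 54, W^SO = 54 + 4.37·54 = 289.98.
Deadweight loss = 65.55.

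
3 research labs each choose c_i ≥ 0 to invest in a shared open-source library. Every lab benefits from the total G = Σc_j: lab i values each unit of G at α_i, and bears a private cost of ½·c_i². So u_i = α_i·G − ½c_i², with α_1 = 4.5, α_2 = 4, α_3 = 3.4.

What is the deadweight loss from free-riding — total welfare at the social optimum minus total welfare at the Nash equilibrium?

94.71

Lab i's FOC: ∂u_i/∂c_i = α_i − c_i = 0, so c_i* = α_i.
NE contributions = (4.5, 4, 3.4); G = 11.9.
W^NE = (Σα)·G − ½Σα_i² = 11.9² − ½·47.81 = 117.705.
Planner sets c_i = Σα_j = 11.9 for every i, so G^SO = 3·11.9 = 35.7.
W^SO = (Σα)·G^SO − ½·3·(Σα)² = (3/2)·11.9² = 212.415.
Deadweight loss = W^SO − W^NE = 94.71.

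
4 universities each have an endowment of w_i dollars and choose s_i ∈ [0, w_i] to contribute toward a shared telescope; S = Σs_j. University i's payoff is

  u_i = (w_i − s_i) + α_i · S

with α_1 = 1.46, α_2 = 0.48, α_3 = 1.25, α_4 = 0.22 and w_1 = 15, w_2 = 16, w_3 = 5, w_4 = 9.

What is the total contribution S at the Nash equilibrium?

20

∂u_i/∂s_i = α_i − 1, so university i contributes w_i if α_i > 1, else 0.
α_i > 1 for i ∈ {1, 3}; NE contributions (15, 0, 5, 0), S = 20.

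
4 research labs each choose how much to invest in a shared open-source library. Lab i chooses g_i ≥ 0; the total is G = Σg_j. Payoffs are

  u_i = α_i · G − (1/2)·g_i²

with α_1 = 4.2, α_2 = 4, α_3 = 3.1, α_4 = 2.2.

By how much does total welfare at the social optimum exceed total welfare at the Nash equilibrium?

206.295

Lab i's FOC: ∂u_i/∂g_i = α_i − g_i = 0, so g_i* = α_i.
NE contributions = (4.2, 4, 3.1, 2.2); G = 13.5.
W^NE = (Σα)·G − ½Σα_i² = 13.5² − ½·48.09 = 158.205.
Planner sets g_i = Σα_j = 13.5 for every i, so G^SO = 4·13.5 = 54.
W^SO = (Σα)·G^SO − ½·4·(Σα)² = (4/2)·13.5² = 364.5.
Deadweight loss = W^SO − W^NE = 206.295.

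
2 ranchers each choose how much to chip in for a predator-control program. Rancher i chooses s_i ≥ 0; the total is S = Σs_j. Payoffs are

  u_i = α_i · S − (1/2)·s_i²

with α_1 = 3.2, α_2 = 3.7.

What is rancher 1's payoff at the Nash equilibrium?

Rancher i's FOC: ∂u_i/∂s_i = α_i − s_i = 0, so s_i* = α_i.
NE contributions = (3.2, 3.7); S = 6.9.
u_1 = α_1·S − ½·(s_1)² = 3.2·6.9 − ½·3.2² = 16.96.

16.96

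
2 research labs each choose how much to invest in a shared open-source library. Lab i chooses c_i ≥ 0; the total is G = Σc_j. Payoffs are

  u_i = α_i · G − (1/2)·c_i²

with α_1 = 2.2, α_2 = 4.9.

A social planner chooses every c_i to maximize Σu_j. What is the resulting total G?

14.2

Planner FOC: ∂(Σu_j)/∂c_i = (Σα_j) − c_i = 0, so c_i^SO = Σα_j = 7.1 for every i; G^SO = 14.2.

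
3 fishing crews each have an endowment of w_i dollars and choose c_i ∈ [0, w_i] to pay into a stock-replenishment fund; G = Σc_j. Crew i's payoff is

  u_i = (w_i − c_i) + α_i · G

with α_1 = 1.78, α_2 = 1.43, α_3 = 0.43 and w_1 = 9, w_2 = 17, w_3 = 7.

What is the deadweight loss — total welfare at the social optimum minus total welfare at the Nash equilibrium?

18.48

∂u_i/∂c_i = α_i − 1, so crew i contributes w_i if α_i > 1, else 0.
α_i > 1 for i ∈ {1, 2}; NE contributions (9, 17, 0), G = 26.
W^NE = Σw_i − G^NE + (Σα_i)·G^NE = 33 + 2.64·26 = 101.64.
Planner: ∂(Σu_j)/∂c_i = Σα_j − 1 = 2.64 > 0, so everyone contributes w_i; G^SO = 33, W^SO = 33 + 2.64·33 = 120.12.
Deadweight loss = 18.48.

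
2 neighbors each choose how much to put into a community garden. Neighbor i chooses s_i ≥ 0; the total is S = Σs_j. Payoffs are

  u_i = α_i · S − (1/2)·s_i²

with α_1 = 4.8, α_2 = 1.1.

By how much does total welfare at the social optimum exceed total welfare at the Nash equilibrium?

Neighbor i's FOC: ∂u_i/∂s_i = α_i − s_i = 0, so s_i* = α_i.
NE contributions = (4.8, 1.1); S = 5.9.
W^NE = (Σα)·S − ½Σα_i² = 5.9² − ½·24.25 = 22.685.
Planner sets s_i = Σα_j = 5.9 for every i, so S^SO = 2·5.9 = 11.8.
W^SO = (Σα)·S^SO − ½·2·(Σα)² = (2/2)·5.9² = 34.81.
Deadweight loss = W^SO − W^NE = 12.125.

12.125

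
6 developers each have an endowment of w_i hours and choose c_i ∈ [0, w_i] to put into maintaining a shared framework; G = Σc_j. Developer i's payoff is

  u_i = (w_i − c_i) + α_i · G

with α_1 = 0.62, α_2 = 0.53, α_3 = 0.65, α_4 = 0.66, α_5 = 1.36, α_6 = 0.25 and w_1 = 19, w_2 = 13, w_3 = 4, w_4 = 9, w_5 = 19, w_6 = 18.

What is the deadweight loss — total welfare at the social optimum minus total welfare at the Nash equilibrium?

193.41

∂u_i/∂c_i = α_i − 1, so developer i contributes w_i if α_i > 1, else 0.
α_i > 1 for i ∈ {5}; NE contributions (0, 0, 0, 0, 19, 0), G = 19.
W^NE = Σw_i − G^NE + (Σα_i)·G^NE = 82 + 3.07·19 = 140.33.
Planner: ∂(Σu_j)/∂c_i = Σα_j − 1 = 3.07 > 0, so everyone contributes w_i; G^SO = 82, W^SO = 82 + 3.07·82 = 333.74.
Deadweight loss = 193.41.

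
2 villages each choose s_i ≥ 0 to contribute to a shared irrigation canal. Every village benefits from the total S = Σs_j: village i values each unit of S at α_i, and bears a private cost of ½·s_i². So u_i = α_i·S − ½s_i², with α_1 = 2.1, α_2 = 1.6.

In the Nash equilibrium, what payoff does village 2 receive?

4.64

Village i's FOC: ∂u_i/∂s_i = α_i − s_i = 0, so s_i* = α_i.
NE contributions = (2.1, 1.6); S = 3.7.
u_2 = α_2·S − ½·(s_2)² = 1.6·3.7 − ½·1.6² = 4.64.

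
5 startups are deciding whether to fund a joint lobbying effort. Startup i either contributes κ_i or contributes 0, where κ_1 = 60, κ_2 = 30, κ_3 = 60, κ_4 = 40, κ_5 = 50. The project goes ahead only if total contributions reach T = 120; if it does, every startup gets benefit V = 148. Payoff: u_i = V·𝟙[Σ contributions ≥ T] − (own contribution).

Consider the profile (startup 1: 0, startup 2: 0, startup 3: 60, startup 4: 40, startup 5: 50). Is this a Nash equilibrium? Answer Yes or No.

Total = 150 ≥ 120: provided.
Startup 1 (pledges 0, payoff 148): pledging 60 → total 210, payoff 88. No gain.
Startup 2 (pledges 0, payoff 148): pledging 30 → total 180, payoff 118. No gain.
Startup 3 (pledges 60, payoff 88): dropping to 0 → total 90, payoff 0. No gain.
Startup 4 (pledges 40, payoff 108): dropping to 0 → total 110, payoff 0. No gain.
Startup 5 (pledges 50, payoff 98): dropping to 0 → total 100, payoff 0. No gain.

Yes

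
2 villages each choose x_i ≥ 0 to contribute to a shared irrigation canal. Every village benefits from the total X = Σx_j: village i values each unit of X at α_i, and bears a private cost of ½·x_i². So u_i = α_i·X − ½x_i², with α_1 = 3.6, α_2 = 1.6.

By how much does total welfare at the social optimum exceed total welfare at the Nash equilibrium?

7.76

Village i's FOC: ∂u_i/∂x_i = α_i − x_i = 0, so x_i* = α_i.
NE contributions = (3.6, 1.6); X = 5.2.
W^NE = (Σα)·X − ½Σα_i² = 5.2² − ½·15.52 = 19.28.
Planner sets x_i = Σα_j = 5.2 for every i, so X^SO = 2·5.2 = 10.4.
W^SO = (Σα)·X^SO − ½·2·(Σα)² = (2/2)·5.2² = 27.04.
Deadweight loss = W^SO − W^NE = 7.76.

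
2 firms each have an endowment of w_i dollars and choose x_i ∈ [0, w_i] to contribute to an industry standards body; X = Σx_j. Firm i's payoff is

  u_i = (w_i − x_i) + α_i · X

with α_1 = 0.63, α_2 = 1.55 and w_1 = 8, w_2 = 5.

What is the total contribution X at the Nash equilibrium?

∂u_i/∂x_i = α_i − 1, so firm i contributes w_i if α_i > 1, else 0.
α_i > 1 for i ∈ {2}; NE contributions (0, 5), X = 5.

5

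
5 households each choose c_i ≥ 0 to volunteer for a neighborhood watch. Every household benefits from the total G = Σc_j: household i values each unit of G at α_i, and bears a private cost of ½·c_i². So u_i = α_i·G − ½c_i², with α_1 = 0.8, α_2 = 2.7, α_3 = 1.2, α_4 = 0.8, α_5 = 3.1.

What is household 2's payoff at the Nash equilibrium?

19.575

Household i's FOC: ∂u_i/∂c_i = α_i − c_i = 0, so c_i* = α_i.
NE contributions = (0.8, 2.7, 1.2, 0.8, 3.1); G = 8.6.
u_2 = α_2·G − ½·(c_2)² = 2.7·8.6 − ½·2.7² = 19.575.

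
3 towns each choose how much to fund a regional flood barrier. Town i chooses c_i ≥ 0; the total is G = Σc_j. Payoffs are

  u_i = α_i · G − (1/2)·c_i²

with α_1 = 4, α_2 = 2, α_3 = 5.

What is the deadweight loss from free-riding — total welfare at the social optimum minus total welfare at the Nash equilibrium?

83

Town i's FOC: ∂u_i/∂c_i = α_i − c_i = 0, so c_i* = α_i.
NE contributions = (4, 2, 5); G = 11.
W^NE = (Σα)·G − ½Σα_i² = 11² − ½·45 = 98.5.
Planner sets c_i = Σα_j = 11 for every i, so G^SO = 3·11 = 33.
W^SO = (Σα)·G^SO − ½·3·(Σα)² = (3/2)·11² = 181.5.
Deadweight loss = W^SO − W^NE = 83.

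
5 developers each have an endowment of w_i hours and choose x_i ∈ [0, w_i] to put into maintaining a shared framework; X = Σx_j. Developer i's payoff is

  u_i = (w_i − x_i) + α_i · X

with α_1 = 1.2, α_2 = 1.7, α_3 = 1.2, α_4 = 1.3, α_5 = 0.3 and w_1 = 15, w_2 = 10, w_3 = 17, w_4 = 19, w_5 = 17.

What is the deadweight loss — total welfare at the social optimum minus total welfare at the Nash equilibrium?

79.9

∂u_i/∂x_i = α_i − 1, so developer i contributes w_i if α_i > 1, else 0.
α_i > 1 for i ∈ {1, 2, 3, 4}; NE contributions (15, 10, 17, 19, 0), X = 61.
W^NE = Σw_i − X^NE + (Σα_i)·X^NE = 78 + 4.7·61 = 364.7.
Planner: ∂(Σu_j)/∂x_i = Σα_j − 1 = 4.7 > 0, so everyone contributes w_i; X^SO = 78, W^SO = 78 + 4.7·78 = 444.6.
Deadweight loss = 79.9.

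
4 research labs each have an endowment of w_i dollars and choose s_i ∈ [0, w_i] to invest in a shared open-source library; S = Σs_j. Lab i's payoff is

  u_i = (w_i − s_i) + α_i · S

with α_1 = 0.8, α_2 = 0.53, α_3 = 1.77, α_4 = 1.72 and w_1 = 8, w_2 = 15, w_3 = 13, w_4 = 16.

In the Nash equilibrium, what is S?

29

∂u_i/∂s_i = α_i − 1, so lab i contributes w_i if α_i > 1, else 0.
α_i > 1 for i ∈ {3, 4}; NE contributions (0, 0, 13, 16), S = 29.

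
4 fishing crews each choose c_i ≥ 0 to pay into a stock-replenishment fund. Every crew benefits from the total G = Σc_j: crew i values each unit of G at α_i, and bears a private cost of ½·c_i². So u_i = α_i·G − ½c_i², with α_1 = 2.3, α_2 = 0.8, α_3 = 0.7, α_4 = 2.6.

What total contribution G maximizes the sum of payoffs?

25.6

Planner FOC: ∂(Σu_j)/∂c_i = (Σα_j) − c_i = 0, so c_i^SO = Σα_j = 6.4 for every i; G^SO = 25.6.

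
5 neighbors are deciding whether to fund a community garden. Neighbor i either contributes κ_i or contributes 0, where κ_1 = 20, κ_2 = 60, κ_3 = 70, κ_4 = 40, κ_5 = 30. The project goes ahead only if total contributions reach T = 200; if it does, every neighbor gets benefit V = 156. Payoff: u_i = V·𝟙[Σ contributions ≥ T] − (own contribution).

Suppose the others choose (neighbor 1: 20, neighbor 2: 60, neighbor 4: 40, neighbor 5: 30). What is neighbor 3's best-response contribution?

70

Others' total = 150. Contributing 70 brings total to 220 ≥ 200: gain V − κ_3 = 86.
Best response: 70.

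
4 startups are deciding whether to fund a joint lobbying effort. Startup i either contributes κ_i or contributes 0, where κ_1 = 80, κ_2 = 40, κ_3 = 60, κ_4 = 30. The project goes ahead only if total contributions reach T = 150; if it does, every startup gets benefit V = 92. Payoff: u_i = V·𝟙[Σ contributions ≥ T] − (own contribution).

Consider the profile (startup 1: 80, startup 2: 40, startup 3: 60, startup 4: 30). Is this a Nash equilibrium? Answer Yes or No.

No

Total = 210 ≥ 150: provided.
Startup 1 (pledges 80, payoff 12): dropping to 0 → total 130, payoff 0. No gain.
Startup 2 (pledges 40, payoff 52): dropping to 0 → total 170, payoff 92. Profitable deviation.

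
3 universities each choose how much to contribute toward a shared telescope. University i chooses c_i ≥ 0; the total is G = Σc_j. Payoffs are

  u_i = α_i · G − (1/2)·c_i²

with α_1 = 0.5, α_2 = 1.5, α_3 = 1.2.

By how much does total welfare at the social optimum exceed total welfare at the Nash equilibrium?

University i's FOC: ∂u_i/∂c_i = α_i − c_i = 0, so c_i* = α_i.
NE contributions = (0.5, 1.5, 1.2); G = 3.2.
W^NE = (Σα)·G − ½Σα_i² = 3.2² − ½·3.94 = 8.27.
Planner sets c_i = Σα_j = 3.2 for every i, so G^SO = 3·3.2 = 9.6.
W^SO = (Σα)·G^SO − ½·3·(Σα)² = (3/2)·3.2² = 15.36.
Deadweight loss = W^SO − W^NE = 7.09.

7.09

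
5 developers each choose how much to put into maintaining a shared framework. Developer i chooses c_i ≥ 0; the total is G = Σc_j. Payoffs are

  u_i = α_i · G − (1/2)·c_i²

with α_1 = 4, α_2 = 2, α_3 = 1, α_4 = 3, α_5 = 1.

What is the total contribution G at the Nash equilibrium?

Developer i's FOC: ∂u_i/∂c_i = α_i − c_i = 0, so c_i* = α_i.
NE contributions = (4, 2, 1, 3, 1); G = 11.

11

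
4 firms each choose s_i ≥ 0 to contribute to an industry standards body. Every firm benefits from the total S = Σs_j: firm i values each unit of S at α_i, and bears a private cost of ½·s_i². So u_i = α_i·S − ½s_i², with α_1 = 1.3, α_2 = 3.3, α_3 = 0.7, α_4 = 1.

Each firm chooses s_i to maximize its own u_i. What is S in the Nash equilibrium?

Firm i's FOC: ∂u_i/∂s_i = α_i − s_i = 0, so s_i* = α_i.
NE contributions = (1.3, 3.3, 0.7, 1); S = 6.3.

6.3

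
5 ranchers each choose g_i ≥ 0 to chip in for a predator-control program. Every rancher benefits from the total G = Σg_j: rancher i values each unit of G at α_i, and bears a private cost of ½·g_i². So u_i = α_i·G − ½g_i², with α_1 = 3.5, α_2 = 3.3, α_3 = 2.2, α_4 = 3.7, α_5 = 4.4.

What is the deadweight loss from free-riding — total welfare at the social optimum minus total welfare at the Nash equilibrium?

469.13

Rancher i's FOC: ∂u_i/∂g_i = α_i − g_i = 0, so g_i* = α_i.
NE contributions = (3.5, 3.3, 2.2, 3.7, 4.4); G = 17.1.
W^NE = (Σα)·G − ½Σα_i² = 17.1² − ½·61.03 = 261.895.
Planner sets g_i = Σα_j = 17.1 for every i, so G^SO = 5·17.1 = 85.5.
W^SO = (Σα)·G^SO − ½·5·(Σα)² = (5/2)·17.1² = 731.025.
Deadweight loss = W^SO − W^NE = 469.13.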